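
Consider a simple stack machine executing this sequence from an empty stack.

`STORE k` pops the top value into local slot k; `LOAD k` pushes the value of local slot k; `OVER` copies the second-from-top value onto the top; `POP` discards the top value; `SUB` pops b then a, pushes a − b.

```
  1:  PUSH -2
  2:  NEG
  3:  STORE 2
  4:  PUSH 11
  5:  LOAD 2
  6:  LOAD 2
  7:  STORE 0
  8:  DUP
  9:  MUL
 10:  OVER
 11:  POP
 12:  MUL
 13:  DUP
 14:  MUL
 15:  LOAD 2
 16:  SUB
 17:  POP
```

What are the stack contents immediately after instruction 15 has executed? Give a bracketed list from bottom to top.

PUSH -2 → [-2]
NEG     → [2]
STORE 2 → []
PUSH 11 → [11]
LOAD 2  → [11, 2]
LOAD 2  → [11, 2, 2]
STORE 0 → [11, 2]
DUP     → [11, 2, 2]
MUL     → [11, 4]
OVER    → [11, 4, 11]
POP     → [11, 4]
MUL     → [44]
DUP     → [44, 44]
MUL     → [1936]
LOAD 2  → [1936, 2]

[1936, 2]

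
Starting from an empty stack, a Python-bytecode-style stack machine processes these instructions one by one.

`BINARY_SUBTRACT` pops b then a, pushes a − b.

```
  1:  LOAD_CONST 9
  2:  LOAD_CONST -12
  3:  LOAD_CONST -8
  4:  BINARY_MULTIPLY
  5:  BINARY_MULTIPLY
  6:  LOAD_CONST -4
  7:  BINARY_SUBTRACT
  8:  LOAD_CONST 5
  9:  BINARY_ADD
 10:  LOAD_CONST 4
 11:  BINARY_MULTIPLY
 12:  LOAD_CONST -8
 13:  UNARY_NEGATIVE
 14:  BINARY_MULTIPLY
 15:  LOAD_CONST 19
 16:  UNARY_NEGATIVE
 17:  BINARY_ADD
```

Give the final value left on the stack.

LOAD_CONST 9    : 9
LOAD_CONST -12  : 9 -12
LOAD_CONST -8   : 9 -12 -8
BINARY_MULTIPLY : 9 96
BINARY_MULTIPLY : 864
LOAD_CONST -4   : 864 -4
BINARY_SUBTRACT : 868
LOAD_CONST 5    : 868 5
BINARY_ADD      : 873
LOAD_CONST 4    : 873 4
BINARY_MULTIPLY : 3492
LOAD_CONST -8   : 3492 -8
UNARY_NEGATIVE  : 3492 8
BINARY_MULTIPLY : 27936
LOAD_CONST 19   : 27936 19
UNARY_NEGATIVE  : 27936 -19
BINARY_ADD      : 27917

27917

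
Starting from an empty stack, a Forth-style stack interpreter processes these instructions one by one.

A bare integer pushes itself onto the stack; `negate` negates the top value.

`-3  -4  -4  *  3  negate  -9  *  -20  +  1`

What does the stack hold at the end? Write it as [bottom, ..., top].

[-3, 16, 7, 1]

-3     -> -3
-4     -> -3 -4
-4     -> -3 -4 -4
*      -> -3 16
3      -> -3 16 3
negate -> -3 16 -3
-9     -> -3 16 -3 -9
*      -> -3 16 27
-20    -> -3 16 27 -20
+      -> -3 16 7
1      -> -3 16 7 1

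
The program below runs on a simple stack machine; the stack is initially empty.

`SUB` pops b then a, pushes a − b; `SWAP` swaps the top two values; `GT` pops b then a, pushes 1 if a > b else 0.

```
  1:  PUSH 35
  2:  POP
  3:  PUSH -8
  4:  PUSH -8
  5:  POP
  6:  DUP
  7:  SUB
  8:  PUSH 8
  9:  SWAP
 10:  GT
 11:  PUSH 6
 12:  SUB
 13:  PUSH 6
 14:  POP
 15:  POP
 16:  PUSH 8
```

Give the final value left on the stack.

PUSH 35 : 35
POP     : (empty)
PUSH -8 : -8
PUSH -8 : -8 -8
POP     : -8
DUP     : -8 -8
SUB     : 0
PUSH 8  : 0 8
SWAP    : 8 0
GT      : 1
PUSH 6  : 1 6
SUB     : -5
PUSH 6  : -5 6
POP     : -5
POP     : (empty)
PUSH 8  : 8

8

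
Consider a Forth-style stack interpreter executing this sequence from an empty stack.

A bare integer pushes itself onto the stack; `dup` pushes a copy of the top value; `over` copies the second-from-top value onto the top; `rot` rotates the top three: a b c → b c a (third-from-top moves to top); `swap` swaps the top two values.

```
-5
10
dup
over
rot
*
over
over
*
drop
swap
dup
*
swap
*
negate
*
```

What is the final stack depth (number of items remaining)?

-5     : [-5]
10     : [-5, 10]
dup    : [-5, 10, 10]
over   : [-5, 10, 10, 10]
rot    : [-5, 10, 10, 10]
*      : [-5, 10, 100]
over   : [-5, 10, 100, 10]
over   : [-5, 10, 100, 10, 100]
*      : [-5, 10, 100, 1000]
drop   : [-5, 10, 100]
swap   : [-5, 100, 10]
dup    : [-5, 100, 10, 10]
*      : [-5, 100, 100]
swap   : [-5, 100, 100]
*      : [-5, 10000]
negate : [-5, -10000]
*      : [50000]

1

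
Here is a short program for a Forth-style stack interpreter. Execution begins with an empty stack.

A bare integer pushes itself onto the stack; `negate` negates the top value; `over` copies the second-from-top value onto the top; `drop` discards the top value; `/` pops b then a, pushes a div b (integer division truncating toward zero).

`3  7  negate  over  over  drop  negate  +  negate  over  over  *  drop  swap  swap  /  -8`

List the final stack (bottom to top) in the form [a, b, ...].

[0, -8]

3      -> [3]
7      -> [3, 7]
negate -> [3, -7]
over   -> [3, -7, 3]
over   -> [3, -7, 3, -7]
drop   -> [3, -7, 3]
negate -> [3, -7, -3]
+      -> [3, -10]
negate -> [3, 10]
over   -> [3, 10, 3]
over   -> [3, 10, 3, 10]
*      -> [3, 10, 30]
drop   -> [3, 10]
swap   -> [10, 3]
swap   -> [3, 10]
/      -> [0]
-8     -> [0, -8]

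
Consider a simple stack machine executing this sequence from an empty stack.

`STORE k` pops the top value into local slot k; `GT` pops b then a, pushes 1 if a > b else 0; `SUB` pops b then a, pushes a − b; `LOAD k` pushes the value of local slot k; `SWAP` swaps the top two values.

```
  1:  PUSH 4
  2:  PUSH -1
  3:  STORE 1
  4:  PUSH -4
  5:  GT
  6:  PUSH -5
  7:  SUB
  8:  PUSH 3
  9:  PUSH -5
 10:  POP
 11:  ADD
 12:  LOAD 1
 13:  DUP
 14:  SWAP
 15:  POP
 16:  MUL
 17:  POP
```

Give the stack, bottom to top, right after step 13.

[9, -1, -1]

PUSH 4  -> [4]
PUSH -1 -> [4, -1]
STORE 1 -> [4]
PUSH -4 -> [4, -4]
GT      -> [1]
PUSH -5 -> [1, -5]
SUB     -> [6]
PUSH 3  -> [6, 3]
PUSH -5 -> [6, 3, -5]
POP     -> [6, 3]
ADD     -> [9]
LOAD 1  -> [9, -1]
DUP     -> [9, -1, -1]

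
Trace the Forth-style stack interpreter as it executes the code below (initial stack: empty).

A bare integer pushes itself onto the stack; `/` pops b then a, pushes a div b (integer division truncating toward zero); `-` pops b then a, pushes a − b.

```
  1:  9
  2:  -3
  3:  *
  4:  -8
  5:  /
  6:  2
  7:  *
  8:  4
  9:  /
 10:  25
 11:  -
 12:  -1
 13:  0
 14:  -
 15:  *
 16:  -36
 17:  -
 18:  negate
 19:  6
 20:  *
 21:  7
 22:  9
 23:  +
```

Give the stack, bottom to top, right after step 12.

[-24, -1]

9  → 9
-3 → 9 -3
*  → -27
-8 → -27 -8
/  → 3
2  → 3 2
*  → 6
4  → 6 4
/  → 1
25 → 1 25
-  → -24
-1 → -24 -1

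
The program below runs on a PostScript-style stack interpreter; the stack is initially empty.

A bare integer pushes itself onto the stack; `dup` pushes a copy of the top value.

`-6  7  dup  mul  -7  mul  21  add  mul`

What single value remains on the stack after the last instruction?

1932

-6  → -6
7   → -6 7
dup → -6 7 7
mul → -6 49
-7  → -6 49 -7
mul → -6 -343
21  → -6 -343 21
add → -6 -322
mul → 1932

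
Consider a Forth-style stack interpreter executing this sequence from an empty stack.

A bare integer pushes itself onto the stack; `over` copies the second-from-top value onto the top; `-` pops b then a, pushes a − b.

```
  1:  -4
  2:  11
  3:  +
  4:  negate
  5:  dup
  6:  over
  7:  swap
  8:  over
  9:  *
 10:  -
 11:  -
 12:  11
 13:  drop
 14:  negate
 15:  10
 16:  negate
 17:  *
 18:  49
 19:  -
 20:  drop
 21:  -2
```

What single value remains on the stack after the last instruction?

-4     : [-4]
11     : [-4, 11]
+      : [7]
negate : [-7]
dup    : [-7, -7]
over   : [-7, -7, -7]
swap   : [-7, -7, -7]
over   : [-7, -7, -7, -7]
*      : [-7, -7, 49]
-      : [-7, -56]
-      : [49]
11     : [49, 11]
drop   : [49]
negate : [-49]
10     : [-49, 10]
negate : [-49, -10]
*      : [490]
49     : [490, 49]
-      : [441]
drop   : []
-2     : [-2]

-2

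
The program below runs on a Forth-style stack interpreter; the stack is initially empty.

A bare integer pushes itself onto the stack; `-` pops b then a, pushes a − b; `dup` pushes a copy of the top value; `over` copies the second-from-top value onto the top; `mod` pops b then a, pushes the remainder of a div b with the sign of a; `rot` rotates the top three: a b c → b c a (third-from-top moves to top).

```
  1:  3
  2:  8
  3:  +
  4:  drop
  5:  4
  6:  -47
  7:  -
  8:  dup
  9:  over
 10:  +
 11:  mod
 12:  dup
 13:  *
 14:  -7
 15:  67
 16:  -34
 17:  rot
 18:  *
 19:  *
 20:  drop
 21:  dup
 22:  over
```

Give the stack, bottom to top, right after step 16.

3    → [3]
8    → [3, 8]
+    → [11]
drop → []
4    → [4]
-47  → [4, -47]
-    → [51]
dup  → [51, 51]
over → [51, 51, 51]
+    → [51, 102]
mod  → [51]
dup  → [51, 51]
*    → [2601]
-7   → [2601, -7]
67   → [2601, -7, 67]
-34  → [2601, -7, 67, -34]

[2601, -7, 67, -34]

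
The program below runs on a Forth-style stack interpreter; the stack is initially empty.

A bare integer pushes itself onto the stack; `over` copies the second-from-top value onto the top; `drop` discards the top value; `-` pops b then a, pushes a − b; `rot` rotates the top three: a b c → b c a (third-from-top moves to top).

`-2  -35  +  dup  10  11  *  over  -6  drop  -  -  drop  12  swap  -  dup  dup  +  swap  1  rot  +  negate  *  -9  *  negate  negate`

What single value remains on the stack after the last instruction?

-2     → -2
-35    → -2 -35
+      → -37
dup    → -37 -37
10     → -37 -37 10
11     → -37 -37 10 11
*      → -37 -37 110
over   → -37 -37 110 -37
-6     → -37 -37 110 -37 -6
drop   → -37 -37 110 -37
-      → -37 -37 147
-      → -37 -184
drop   → -37
12     → -37 12
swap   → 12 -37
-      → 49
dup    → 49 49
dup    → 49 49 49
+      → 49 98
swap   → 98 49
1      → 98 49 1
rot    → 49 1 98
+      → 49 99
negate → 49 -99
*      → -4851
-9     → -4851 -9
*      → 43659
negate → -43659
negate → 43659

43659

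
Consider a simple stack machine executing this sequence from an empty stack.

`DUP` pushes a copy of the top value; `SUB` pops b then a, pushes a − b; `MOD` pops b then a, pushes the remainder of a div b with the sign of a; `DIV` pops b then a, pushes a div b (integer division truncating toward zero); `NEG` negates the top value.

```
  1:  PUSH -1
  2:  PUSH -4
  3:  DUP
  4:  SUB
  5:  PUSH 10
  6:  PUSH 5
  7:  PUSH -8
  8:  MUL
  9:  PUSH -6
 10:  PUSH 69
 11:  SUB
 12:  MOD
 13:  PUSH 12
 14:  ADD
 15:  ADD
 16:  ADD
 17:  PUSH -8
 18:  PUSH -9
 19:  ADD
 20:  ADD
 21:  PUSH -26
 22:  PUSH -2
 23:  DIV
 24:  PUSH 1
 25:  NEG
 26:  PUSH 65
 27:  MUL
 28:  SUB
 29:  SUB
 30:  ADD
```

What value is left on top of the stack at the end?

PUSH -1  -> [-1]
PUSH -4  -> [-1, -4]
DUP      -> [-1, -4, -4]
SUB      -> [-1, 0]
PUSH 10  -> [-1, 0, 10]
PUSH 5   -> [-1, 0, 10, 5]
PUSH -8  -> [-1, 0, 10, 5, -8]
MUL      -> [-1, 0, 10, -40]
PUSH -6  -> [-1, 0, 10, -40, -6]
PUSH 69  -> [-1, 0, 10, -40, -6, 69]
SUB      -> [-1, 0, 10, -40, -75]
MOD      -> [-1, 0, 10, -40]
PUSH 12  -> [-1, 0, 10, -40, 12]
ADD      -> [-1, 0, 10, -28]
ADD      -> [-1, 0, -18]
ADD      -> [-1, -18]
PUSH -8  -> [-1, -18, -8]
PUSH -9  -> [-1, -18, -8, -9]
ADD      -> [-1, -18, -17]
ADD      -> [-1, -35]
PUSH -26 -> [-1, -35, -26]
PUSH -2  -> [-1, -35, -26, -2]
DIV      -> [-1, -35, 13]
PUSH 1   -> [-1, -35, 13, 1]
NEG      -> [-1, -35, 13, -1]
PUSH 65  -> [-1, -35, 13, -1, 65]
MUL      -> [-1, -35, 13, -65]
SUB      -> [-1, -35, 78]
SUB      -> [-1, -113]
ADD      -> [-114]

-114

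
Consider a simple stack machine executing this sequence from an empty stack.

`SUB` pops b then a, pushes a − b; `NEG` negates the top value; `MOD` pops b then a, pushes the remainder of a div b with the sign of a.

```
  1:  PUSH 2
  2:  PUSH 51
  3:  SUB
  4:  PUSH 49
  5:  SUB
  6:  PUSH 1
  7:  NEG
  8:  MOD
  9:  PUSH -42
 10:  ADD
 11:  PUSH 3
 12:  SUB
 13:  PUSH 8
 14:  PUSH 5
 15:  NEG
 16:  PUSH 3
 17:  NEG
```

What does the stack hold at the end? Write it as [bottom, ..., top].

[-45, 8, -5, -3]

PUSH 2   -> [2]
PUSH 51  -> [2, 51]
SUB      -> [-49]
PUSH 49  -> [-49, 49]
SUB      -> [-98]
PUSH 1   -> [-98, 1]
NEG      -> [-98, -1]
MOD      -> [0]
PUSH -42 -> [0, -42]
ADD      -> [-42]
PUSH 3   -> [-42, 3]
SUB      -> [-45]
PUSH 8   -> [-45, 8]
PUSH 5   -> [-45, 8, 5]
NEG      -> [-45, 8, -5]
PUSH 3   -> [-45, 8, -5, 3]
NEG      -> [-45, 8, -5, -3]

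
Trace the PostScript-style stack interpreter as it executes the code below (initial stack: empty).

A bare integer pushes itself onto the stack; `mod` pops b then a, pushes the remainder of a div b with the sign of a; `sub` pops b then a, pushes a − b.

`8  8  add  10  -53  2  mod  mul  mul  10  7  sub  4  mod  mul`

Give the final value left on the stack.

8   -> 8
8   -> 8 8
add -> 16
10  -> 16 10
-53 -> 16 10 -53
2   -> 16 10 -53 2
mod -> 16 10 -1
mul -> 16 -10
mul -> -160
10  -> -160 10
7   -> -160 10 7
sub -> -160 3
4   -> -160 3 4
mod -> -160 3
mul -> -480

-480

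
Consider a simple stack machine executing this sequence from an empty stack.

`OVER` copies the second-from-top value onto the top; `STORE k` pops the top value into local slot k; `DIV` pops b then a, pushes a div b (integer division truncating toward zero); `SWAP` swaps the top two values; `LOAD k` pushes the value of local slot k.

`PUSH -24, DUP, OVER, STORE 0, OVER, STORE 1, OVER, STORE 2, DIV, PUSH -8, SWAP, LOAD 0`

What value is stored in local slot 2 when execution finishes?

PUSH -24 → -24
DUP      → -24 -24
OVER     → -24 -24 -24
STORE 0  → -24 -24
OVER     → -24 -24 -24
STORE 1  → -24 -24
OVER     → -24 -24 -24
STORE 2  → -24 -24
DIV      → 1
PUSH -8  → 1 -8
SWAP     → -8 1
LOAD 0   → -8 1 -24

-24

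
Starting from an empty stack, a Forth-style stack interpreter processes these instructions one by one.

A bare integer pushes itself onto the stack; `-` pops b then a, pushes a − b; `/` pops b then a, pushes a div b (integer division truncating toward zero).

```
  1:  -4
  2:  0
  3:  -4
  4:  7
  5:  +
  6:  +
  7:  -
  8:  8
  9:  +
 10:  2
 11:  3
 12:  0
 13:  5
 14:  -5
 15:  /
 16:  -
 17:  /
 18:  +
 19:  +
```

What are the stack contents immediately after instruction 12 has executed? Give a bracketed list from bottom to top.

-4 : [-4]
0  : [-4, 0]
-4 : [-4, 0, -4]
7  : [-4, 0, -4, 7]
+  : [-4, 0, 3]
+  : [-4, 3]
-  : [-7]
8  : [-7, 8]
+  : [1]
2  : [1, 2]
3  : [1, 2, 3]
0  : [1, 2, 3, 0]

[1, 2, 3, 0]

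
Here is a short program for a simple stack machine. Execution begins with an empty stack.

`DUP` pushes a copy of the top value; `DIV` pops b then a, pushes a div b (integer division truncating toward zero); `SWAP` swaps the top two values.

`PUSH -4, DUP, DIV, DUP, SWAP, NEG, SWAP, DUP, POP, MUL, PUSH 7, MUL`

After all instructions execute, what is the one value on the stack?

PUSH -4  [-4]
DUP      [-4, -4]
DIV      [1]
DUP      [1, 1]
SWAP     [1, 1]
NEG      [1, -1]
SWAP     [-1, 1]
DUP      [-1, 1, 1]
POP      [-1, 1]
MUL      [-1]
PUSH 7   [-1, 7]
MUL      [-7]

-7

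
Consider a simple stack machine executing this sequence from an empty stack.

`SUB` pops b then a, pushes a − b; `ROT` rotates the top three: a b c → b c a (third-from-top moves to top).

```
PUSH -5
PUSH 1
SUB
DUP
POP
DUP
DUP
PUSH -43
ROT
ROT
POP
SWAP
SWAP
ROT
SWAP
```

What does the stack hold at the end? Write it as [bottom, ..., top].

[-43, -6, -6]

PUSH -5  -> -5
PUSH 1   -> -5 1
SUB      -> -6
DUP      -> -6 -6
POP      -> -6
DUP      -> -6 -6
DUP      -> -6 -6 -6
PUSH -43 -> -6 -6 -6 -43
ROT      -> -6 -6 -43 -6
ROT      -> -6 -43 -6 -6
POP      -> -6 -43 -6
SWAP     -> -6 -6 -43
SWAP     -> -6 -43 -6
ROT      -> -43 -6 -6
SWAP     -> -43 -6 -6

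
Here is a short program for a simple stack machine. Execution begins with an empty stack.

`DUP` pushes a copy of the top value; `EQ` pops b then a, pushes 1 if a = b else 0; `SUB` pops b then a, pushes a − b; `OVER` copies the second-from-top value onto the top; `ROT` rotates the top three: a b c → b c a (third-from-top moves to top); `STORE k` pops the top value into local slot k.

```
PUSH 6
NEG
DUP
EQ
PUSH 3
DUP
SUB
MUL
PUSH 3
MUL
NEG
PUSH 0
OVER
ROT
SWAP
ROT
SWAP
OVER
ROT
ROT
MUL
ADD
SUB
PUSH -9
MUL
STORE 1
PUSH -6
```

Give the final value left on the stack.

PUSH 6  -> 6
NEG     -> -6
DUP     -> -6 -6
EQ      -> 1
PUSH 3  -> 1 3
DUP     -> 1 3 3
SUB     -> 1 0
MUL     -> 0
PUSH 3  -> 0 3
MUL     -> 0
NEG     -> 0
PUSH 0  -> 0 0
OVER    -> 0 0 0
ROT     -> 0 0 0
SWAP    -> 0 0 0
ROT     -> 0 0 0
SWAP    -> 0 0 0
OVER    -> 0 0 0 0
ROT     -> 0 0 0 0
ROT     -> 0 0 0 0
MUL     -> 0 0 0
ADD     -> 0 0
SUB     -> 0
PUSH -9 -> 0 -9
MUL     -> 0
STORE 1 -> (empty)
PUSH -6 -> -6

-6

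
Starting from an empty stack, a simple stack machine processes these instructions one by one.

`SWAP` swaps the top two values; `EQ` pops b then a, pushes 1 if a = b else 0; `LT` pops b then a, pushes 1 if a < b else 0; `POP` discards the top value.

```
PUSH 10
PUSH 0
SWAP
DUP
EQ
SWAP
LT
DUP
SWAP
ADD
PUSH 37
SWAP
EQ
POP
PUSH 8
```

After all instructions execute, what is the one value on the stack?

8

PUSH 10  10
PUSH 0   10 0
SWAP     0 10
DUP      0 10 10
EQ       0 1
SWAP     1 0
LT       0
DUP      0 0
SWAP     0 0
ADD      0
PUSH 37  0 37
SWAP     37 0
EQ       0
POP      (empty)
PUSH 8   8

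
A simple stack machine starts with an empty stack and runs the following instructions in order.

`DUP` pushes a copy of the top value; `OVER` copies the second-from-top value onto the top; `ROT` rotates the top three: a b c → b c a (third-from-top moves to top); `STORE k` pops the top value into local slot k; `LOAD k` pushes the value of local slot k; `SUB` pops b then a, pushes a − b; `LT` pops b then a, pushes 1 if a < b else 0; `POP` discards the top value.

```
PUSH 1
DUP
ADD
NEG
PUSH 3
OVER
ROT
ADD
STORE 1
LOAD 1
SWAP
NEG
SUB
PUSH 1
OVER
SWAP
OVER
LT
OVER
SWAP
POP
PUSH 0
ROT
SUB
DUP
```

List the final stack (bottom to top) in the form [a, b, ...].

PUSH 1   1
DUP      1 1
ADD      2
NEG      -2
PUSH 3   -2 3
OVER     -2 3 -2
ROT      3 -2 -2
ADD      3 -4
STORE 1  3
LOAD 1   3 -4
SWAP     -4 3
NEG      -4 -3
SUB      -1
PUSH 1   -1 1
OVER     -1 1 -1
SWAP     -1 -1 1
OVER     -1 -1 1 -1
LT       -1 -1 0
OVER     -1 -1 0 -1
SWAP     -1 -1 -1 0
POP      -1 -1 -1
PUSH 0   -1 -1 -1 0
ROT      -1 -1 0 -1
SUB      -1 -1 1
DUP      -1 -1 1 1

[-1, -1, 1, 1]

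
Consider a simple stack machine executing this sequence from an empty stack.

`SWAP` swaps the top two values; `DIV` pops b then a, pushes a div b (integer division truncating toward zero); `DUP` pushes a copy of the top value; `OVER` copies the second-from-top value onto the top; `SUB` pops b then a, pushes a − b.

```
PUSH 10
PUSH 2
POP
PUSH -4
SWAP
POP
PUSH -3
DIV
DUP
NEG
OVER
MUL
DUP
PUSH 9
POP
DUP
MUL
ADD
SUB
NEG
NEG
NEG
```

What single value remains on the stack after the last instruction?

PUSH 10 : 10
PUSH 2  : 10 2
POP     : 10
PUSH -4 : 10 -4
SWAP    : -4 10
POP     : -4
PUSH -3 : -4 -3
DIV     : 1
DUP     : 1 1
NEG     : 1 -1
OVER    : 1 -1 1
MUL     : 1 -1
DUP     : 1 -1 -1
PUSH 9  : 1 -1 -1 9
POP     : 1 -1 -1
DUP     : 1 -1 -1 -1
MUL     : 1 -1 1
ADD     : 1 0
SUB     : 1
NEG     : -1
NEG     : 1
NEG     : -1

-1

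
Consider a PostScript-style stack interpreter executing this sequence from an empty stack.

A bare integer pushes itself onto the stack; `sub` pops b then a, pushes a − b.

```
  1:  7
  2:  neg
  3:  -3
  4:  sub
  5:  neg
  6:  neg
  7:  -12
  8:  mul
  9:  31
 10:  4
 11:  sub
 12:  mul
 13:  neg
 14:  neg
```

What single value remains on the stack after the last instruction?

7   → [7]
neg → [-7]
-3  → [-7, -3]
sub → [-4]
neg → [4]
neg → [-4]
-12 → [-4, -12]
mul → [48]
31  → [48, 31]
4   → [48, 31, 4]
sub → [48, 27]
mul → [1296]
neg → [-1296]
neg → [1296]

1296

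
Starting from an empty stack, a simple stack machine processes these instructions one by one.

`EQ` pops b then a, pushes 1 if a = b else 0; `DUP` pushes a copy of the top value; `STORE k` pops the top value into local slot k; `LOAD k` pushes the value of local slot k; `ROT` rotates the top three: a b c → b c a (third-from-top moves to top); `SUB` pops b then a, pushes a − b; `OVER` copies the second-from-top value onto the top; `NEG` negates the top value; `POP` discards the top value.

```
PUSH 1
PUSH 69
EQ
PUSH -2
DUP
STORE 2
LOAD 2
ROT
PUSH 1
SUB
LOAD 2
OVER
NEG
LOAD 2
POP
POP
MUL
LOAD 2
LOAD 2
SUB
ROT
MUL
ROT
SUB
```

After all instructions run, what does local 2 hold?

PUSH 1  → [1]
PUSH 69 → [1, 69]
EQ      → [0]
PUSH -2 → [0, -2]
DUP     → [0, -2, -2]
STORE 2 → [0, -2]
LOAD 2  → [0, -2, -2]
ROT     → [-2, -2, 0]
PUSH 1  → [-2, -2, 0, 1]
SUB     → [-2, -2, -1]
LOAD 2  → [-2, -2, -1, -2]
OVER    → [-2, -2, -1, -2, -1]
NEG     → [-2, -2, -1, -2, 1]
LOAD 2  → [-2, -2, -1, -2, 1, -2]
POP     → [-2, -2, -1, -2, 1]
POP     → [-2, -2, -1, -2]
MUL     → [-2, -2, 2]
LOAD 2  → [-2, -2, 2, -2]
LOAD 2  → [-2, -2, 2, -2, -2]
SUB     → [-2, -2, 2, 0]
ROT     → [-2, 2, 0, -2]
MUL     → [-2, 2, 0]
ROT     → [2, 0, -2]
SUB     → [2, 2]

-2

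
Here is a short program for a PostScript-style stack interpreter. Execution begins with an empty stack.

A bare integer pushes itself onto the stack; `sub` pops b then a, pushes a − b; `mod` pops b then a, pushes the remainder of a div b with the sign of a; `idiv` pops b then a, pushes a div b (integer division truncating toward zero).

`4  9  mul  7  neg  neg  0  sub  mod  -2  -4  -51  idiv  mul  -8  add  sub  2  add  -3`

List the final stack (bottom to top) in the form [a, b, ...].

4     4
9     4 9
mul   36
7     36 7
neg   36 -7
neg   36 7
0     36 7 0
sub   36 7
mod   1
-2    1 -2
-4    1 -2 -4
-51   1 -2 -4 -51
idiv  1 -2 0
mul   1 0
-8    1 0 -8
add   1 -8
sub   9
2     9 2
add   11
-3    11 -3

[11, -3]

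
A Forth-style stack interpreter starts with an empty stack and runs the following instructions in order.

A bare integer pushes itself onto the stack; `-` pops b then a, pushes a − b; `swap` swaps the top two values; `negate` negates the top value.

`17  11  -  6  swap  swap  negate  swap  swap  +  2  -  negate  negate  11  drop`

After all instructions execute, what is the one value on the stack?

17     : 17
11     : 17 11
-      : 6
6      : 6 6
swap   : 6 6
swap   : 6 6
negate : 6 -6
swap   : -6 6
swap   : 6 -6
+      : 0
2      : 0 2
-      : -2
negate : 2
negate : -2
11     : -2 11
drop   : -2

-2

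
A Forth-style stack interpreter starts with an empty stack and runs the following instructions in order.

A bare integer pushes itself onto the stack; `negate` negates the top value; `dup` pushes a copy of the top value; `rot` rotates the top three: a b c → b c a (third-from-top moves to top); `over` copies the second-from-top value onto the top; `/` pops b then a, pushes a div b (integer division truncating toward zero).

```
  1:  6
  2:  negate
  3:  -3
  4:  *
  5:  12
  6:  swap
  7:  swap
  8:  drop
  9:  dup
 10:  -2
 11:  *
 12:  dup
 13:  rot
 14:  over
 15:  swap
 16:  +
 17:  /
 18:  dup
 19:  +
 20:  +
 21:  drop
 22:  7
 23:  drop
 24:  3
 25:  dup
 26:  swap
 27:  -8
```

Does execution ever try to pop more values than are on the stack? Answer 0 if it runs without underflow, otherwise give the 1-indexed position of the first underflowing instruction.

6      : [6]
negate : [-6]
-3     : [-6, -3]
*      : [18]
12     : [18, 12]
swap   : [12, 18]
swap   : [18, 12]
drop   : [18]
dup    : [18, 18]
-2     : [18, 18, -2]
*      : [18, -36]
dup    : [18, -36, -36]
rot    : [-36, -36, 18]
over   : [-36, -36, 18, -36]
swap   : [-36, -36, -36, 18]
+      : [-36, -36, -18]
/      : [-36, 2]
dup    : [-36, 2, 2]
+      : [-36, 4]
+      : [-32]
drop   : []
7      : [7]
drop   : []
3      : [3]
dup    : [3, 3]
swap   : [3, 3]
-8     : [3, 3, -8]

0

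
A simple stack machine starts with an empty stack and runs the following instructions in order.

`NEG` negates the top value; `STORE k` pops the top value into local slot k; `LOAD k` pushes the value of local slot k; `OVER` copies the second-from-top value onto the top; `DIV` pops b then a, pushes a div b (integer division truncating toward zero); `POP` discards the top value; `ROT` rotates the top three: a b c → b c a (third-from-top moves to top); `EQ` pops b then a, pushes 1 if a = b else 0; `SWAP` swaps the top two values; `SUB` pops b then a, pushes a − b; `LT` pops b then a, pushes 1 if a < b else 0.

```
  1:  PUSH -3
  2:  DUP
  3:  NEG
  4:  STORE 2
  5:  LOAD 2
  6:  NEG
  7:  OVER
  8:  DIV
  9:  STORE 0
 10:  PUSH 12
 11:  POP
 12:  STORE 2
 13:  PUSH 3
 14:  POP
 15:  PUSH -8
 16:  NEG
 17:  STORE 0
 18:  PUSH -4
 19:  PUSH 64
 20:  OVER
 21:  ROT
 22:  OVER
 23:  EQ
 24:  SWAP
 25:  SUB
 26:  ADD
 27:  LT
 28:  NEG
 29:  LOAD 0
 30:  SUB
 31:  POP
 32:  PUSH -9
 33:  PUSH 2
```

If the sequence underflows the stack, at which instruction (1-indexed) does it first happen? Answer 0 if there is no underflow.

27

PUSH -3  -3
DUP      -3 -3
NEG      -3 3
STORE 2  -3
LOAD 2   -3 3
NEG      -3 -3
OVER     -3 -3 -3
DIV      -3 1
STORE 0  -3
PUSH 12  -3 12
POP      -3
STORE 2  (empty)
PUSH 3   3
POP      (empty)
PUSH -8  -8
NEG      8
STORE 0  (empty)
PUSH -4  -4
PUSH 64  -4 64
OVER     -4 64 -4
ROT      64 -4 -4
OVER     64 -4 -4 -4
EQ       64 -4 1
SWAP     64 1 -4
SUB      64 5
ADD      69
LT  — needs 2 operands, stack has 1 → underflow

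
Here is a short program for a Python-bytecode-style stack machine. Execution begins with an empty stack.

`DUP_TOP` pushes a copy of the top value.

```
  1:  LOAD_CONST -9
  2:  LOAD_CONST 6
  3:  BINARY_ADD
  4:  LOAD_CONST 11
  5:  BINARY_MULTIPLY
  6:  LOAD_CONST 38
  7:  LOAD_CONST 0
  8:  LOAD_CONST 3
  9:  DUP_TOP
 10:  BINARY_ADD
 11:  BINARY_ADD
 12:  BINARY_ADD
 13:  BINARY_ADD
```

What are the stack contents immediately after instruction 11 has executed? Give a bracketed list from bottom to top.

[-33, 38, 6]

LOAD_CONST -9   → [-9]
LOAD_CONST 6    → [-9, 6]
BINARY_ADD      → [-3]
LOAD_CONST 11   → [-3, 11]
BINARY_MULTIPLY → [-33]
LOAD_CONST 38   → [-33, 38]
LOAD_CONST 0    → [-33, 38, 0]
LOAD_CONST 3    → [-33, 38, 0, 3]
DUP_TOP         → [-33, 38, 0, 3, 3]
BINARY_ADD      → [-33, 38, 0, 6]
BINARY_ADD      → [-33, 38, 6]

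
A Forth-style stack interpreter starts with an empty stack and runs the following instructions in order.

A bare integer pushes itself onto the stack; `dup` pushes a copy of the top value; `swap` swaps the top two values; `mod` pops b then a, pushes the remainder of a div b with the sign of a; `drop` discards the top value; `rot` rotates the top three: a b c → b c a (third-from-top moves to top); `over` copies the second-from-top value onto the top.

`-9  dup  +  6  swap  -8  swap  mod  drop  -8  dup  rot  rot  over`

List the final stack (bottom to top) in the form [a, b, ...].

[-8, 6, -8, 6]

-9    -9
dup   -9 -9
+     -18
6     -18 6
swap  6 -18
-8    6 -18 -8
swap  6 -8 -18
mod   6 -8
drop  6
-8    6 -8
dup   6 -8 -8
rot   -8 -8 6
rot   -8 6 -8
over  -8 6 -8 6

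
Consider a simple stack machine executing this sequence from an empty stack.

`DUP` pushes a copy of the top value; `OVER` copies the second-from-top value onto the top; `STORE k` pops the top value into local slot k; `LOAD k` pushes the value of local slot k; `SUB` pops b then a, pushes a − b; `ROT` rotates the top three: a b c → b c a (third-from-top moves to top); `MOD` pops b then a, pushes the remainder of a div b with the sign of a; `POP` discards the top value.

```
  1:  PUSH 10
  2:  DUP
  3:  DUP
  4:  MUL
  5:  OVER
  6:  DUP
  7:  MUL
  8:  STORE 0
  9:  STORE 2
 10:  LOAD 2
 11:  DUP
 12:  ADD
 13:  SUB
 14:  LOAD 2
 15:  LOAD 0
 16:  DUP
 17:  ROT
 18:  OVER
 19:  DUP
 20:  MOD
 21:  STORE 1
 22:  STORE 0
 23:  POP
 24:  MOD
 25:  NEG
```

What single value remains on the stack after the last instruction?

PUSH 10 → [10]
DUP     → [10, 10]
DUP     → [10, 10, 10]
MUL     → [10, 100]
OVER    → [10, 100, 10]
DUP     → [10, 100, 10, 10]
MUL     → [10, 100, 100]
STORE 0 → [10, 100]
STORE 2 → [10]
LOAD 2  → [10, 100]
DUP     → [10, 100, 100]
ADD     → [10, 200]
SUB     → [-190]
LOAD 2  → [-190, 100]
LOAD 0  → [-190, 100, 100]
DUP     → [-190, 100, 100, 100]
ROT     → [-190, 100, 100, 100]
OVER    → [-190, 100, 100, 100, 100]
DUP     → [-190, 100, 100, 100, 100, 100]
MOD     → [-190, 100, 100, 100, 0]
STORE 1 → [-190, 100, 100, 100]
STORE 0 → [-190, 100, 100]
POP     → [-190, 100]
MOD     → [-90]
NEG     → [90]

90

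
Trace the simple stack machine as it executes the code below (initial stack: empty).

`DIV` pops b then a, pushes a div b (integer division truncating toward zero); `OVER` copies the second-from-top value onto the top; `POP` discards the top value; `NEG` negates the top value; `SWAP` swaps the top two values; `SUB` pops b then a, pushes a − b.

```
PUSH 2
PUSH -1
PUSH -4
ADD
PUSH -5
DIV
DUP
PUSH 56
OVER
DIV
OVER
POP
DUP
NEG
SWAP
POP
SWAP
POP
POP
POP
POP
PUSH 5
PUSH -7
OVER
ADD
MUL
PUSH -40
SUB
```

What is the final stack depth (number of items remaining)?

PUSH 2    2
PUSH -1   2 -1
PUSH -4   2 -1 -4
ADD       2 -5
PUSH -5   2 -5 -5
DIV       2 1
DUP       2 1 1
PUSH 56   2 1 1 56
OVER      2 1 1 56 1
DIV       2 1 1 56
OVER      2 1 1 56 1
POP       2 1 1 56
DUP       2 1 1 56 56
NEG       2 1 1 56 -56
SWAP      2 1 1 -56 56
POP       2 1 1 -56
SWAP      2 1 -56 1
POP       2 1 -56
POP       2 1
POP       2
POP       (empty)
PUSH 5    5
PUSH -7   5 -7
OVER      5 -7 5
ADD       5 -2
MUL       -10
PUSH -40  -10 -40
SUB       30

1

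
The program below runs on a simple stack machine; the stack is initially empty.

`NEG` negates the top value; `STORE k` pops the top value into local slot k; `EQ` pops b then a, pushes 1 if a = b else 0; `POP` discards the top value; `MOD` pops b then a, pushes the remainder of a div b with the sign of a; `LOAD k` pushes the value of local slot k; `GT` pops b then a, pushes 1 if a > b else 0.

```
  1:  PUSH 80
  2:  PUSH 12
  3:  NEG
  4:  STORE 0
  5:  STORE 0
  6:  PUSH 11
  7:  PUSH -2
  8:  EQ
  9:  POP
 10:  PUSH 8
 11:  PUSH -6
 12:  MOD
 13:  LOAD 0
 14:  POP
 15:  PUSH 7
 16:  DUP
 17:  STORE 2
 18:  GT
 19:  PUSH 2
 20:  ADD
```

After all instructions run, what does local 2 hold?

7

PUSH 80 → [80]
PUSH 12 → [80, 12]
NEG     → [80, -12]
STORE 0 → [80]
STORE 0 → []
PUSH 11 → [11]
PUSH -2 → [11, -2]
EQ      → [0]
POP     → []
PUSH 8  → [8]
PUSH -6 → [8, -6]
MOD     → [2]
LOAD 0  → [2, 80]
POP     → [2]
PUSH 7  → [2, 7]
DUP     → [2, 7, 7]
STORE 2 → [2, 7]
GT      → [0]
PUSH 2  → [0, 2]
ADD     → [2]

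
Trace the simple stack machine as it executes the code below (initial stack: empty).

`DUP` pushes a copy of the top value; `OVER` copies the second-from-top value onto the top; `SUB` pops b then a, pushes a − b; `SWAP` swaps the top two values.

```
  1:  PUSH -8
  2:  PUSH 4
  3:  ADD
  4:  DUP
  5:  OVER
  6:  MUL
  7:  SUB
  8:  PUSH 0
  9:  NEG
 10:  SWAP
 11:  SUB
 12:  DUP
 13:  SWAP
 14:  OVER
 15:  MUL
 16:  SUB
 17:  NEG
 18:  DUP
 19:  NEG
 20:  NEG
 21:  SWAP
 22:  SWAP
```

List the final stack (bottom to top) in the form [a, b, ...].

[380, 380]

PUSH -8 → [-8]
PUSH 4  → [-8, 4]
ADD     → [-4]
DUP     → [-4, -4]
OVER    → [-4, -4, -4]
MUL     → [-4, 16]
SUB     → [-20]
PUSH 0  → [-20, 0]
NEG     → [-20, 0]
SWAP    → [0, -20]
SUB     → [20]
DUP     → [20, 20]
SWAP    → [20, 20]
OVER    → [20, 20, 20]
MUL     → [20, 400]
SUB     → [-380]
NEG     → [380]
DUP     → [380, 380]
NEG     → [380, -380]
NEG     → [380, 380]
SWAP    → [380, 380]
SWAP    → [380, 380]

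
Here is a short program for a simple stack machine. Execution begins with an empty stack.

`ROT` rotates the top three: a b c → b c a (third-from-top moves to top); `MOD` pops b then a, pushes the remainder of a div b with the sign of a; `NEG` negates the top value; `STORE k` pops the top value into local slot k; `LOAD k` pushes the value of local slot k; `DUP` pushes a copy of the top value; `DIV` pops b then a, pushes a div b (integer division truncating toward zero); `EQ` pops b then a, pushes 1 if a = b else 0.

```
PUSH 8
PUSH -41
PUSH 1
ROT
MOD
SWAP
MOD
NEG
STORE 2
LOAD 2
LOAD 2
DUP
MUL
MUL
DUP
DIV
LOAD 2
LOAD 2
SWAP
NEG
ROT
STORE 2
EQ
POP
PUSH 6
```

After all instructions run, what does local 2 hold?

PUSH 8   : [8]
PUSH -41 : [8, -41]
PUSH 1   : [8, -41, 1]
ROT      : [-41, 1, 8]
MOD      : [-41, 1]
SWAP     : [1, -41]
MOD      : [1]
NEG      : [-1]
STORE 2  : []
LOAD 2   : [-1]
LOAD 2   : [-1, -1]
DUP      : [-1, -1, -1]
MUL      : [-1, 1]
MUL      : [-1]
DUP      : [-1, -1]
DIV      : [1]
LOAD 2   : [1, -1]
LOAD 2   : [1, -1, -1]
SWAP     : [1, -1, -1]
NEG      : [1, -1, 1]
ROT      : [-1, 1, 1]
STORE 2  : [-1, 1]
EQ       : [0]
POP      : []
PUSH 6   : [6]

1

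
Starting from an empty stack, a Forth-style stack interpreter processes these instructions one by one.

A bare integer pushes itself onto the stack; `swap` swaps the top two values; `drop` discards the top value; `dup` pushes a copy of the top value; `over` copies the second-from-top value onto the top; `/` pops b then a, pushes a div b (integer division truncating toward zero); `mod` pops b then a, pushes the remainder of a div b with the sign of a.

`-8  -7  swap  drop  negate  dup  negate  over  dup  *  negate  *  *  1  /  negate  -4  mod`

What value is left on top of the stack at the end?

-8      -8
-7      -8 -7
swap    -7 -8
drop    -7
negate  7
dup     7 7
negate  7 -7
over    7 -7 7
dup     7 -7 7 7
*       7 -7 49
negate  7 -7 -49
*       7 343
*       2401
1       2401 1
/       2401
negate  -2401
-4      -2401 -4
mod     -1

-1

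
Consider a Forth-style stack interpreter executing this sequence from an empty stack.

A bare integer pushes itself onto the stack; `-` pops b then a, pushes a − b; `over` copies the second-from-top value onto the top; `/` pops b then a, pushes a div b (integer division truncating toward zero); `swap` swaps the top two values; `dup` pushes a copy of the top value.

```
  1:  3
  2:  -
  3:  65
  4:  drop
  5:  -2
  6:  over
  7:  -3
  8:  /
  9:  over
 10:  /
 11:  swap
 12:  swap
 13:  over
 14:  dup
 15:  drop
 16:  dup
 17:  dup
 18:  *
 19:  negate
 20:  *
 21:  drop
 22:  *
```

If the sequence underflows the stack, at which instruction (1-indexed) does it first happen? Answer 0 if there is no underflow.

2

3 : [3]
-  — needs 2 operands, stack has 1 → underflow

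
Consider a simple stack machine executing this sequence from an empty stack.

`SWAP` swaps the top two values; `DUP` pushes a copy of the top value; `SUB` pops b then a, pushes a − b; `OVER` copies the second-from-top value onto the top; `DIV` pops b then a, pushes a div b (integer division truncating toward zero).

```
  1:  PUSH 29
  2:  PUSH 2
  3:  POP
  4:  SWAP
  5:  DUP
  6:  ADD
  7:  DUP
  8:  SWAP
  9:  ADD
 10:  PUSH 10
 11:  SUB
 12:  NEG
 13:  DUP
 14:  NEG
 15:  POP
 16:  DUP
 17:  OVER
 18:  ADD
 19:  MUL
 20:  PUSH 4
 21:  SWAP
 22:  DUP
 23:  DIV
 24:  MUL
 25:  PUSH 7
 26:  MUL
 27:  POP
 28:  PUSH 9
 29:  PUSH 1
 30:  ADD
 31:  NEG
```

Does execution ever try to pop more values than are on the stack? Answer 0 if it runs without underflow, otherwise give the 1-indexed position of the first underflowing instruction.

4

PUSH 29 → [29]
PUSH 2  → [29, 2]
POP     → [29]
SWAP  — needs 2 operands, stack has 1 → underflow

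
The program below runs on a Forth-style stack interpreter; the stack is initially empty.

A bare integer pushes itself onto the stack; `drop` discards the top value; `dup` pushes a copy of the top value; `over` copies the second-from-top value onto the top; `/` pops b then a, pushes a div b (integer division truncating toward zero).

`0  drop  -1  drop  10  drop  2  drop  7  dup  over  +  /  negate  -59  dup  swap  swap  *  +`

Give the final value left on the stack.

0       0
drop    (empty)
-1      -1
drop    (empty)
10      10
drop    (empty)
2       2
drop    (empty)
7       7
dup     7 7
over    7 7 7
+       7 14
/       0
negate  0
-59     0 -59
dup     0 -59 -59
swap    0 -59 -59
swap    0 -59 -59
*       0 3481
+       3481

3481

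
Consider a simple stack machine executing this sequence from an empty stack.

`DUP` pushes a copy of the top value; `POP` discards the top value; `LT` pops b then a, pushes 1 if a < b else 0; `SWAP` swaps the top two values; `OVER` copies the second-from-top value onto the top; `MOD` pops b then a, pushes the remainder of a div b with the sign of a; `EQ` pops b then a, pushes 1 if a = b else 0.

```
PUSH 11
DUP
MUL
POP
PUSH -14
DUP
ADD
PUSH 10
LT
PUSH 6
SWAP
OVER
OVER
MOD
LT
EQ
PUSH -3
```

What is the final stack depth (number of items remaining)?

PUSH 11  -> 11
DUP      -> 11 11
MUL      -> 121
POP      -> (empty)
PUSH -14 -> -14
DUP      -> -14 -14
ADD      -> -28
PUSH 10  -> -28 10
LT       -> 1
PUSH 6   -> 1 6
SWAP     -> 6 1
OVER     -> 6 1 6
OVER     -> 6 1 6 1
MOD      -> 6 1 0
LT       -> 6 0
EQ       -> 0
PUSH -3  -> 0 -3

2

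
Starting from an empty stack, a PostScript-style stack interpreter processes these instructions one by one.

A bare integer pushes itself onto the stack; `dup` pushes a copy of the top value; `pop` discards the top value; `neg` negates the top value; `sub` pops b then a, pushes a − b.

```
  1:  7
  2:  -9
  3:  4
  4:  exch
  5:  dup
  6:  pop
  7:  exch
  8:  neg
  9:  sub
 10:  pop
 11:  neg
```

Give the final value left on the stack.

7    : 7
-9   : 7 -9
4    : 7 -9 4
exch : 7 4 -9
dup  : 7 4 -9 -9
pop  : 7 4 -9
exch : 7 -9 4
neg  : 7 -9 -4
sub  : 7 -5
pop  : 7
neg  : -7

-7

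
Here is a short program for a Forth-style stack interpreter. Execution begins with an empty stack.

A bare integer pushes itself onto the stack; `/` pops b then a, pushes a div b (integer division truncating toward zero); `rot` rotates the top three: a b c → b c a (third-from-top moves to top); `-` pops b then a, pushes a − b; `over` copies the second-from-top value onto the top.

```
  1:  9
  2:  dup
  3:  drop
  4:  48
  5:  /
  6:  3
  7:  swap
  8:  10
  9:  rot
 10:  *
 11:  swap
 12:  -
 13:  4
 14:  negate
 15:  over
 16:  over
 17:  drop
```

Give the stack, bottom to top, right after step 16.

9       [9]
dup     [9, 9]
drop    [9]
48      [9, 48]
/       [0]
3       [0, 3]
swap    [3, 0]
10      [3, 0, 10]
rot     [0, 10, 3]
*       [0, 30]
swap    [30, 0]
-       [30]
4       [30, 4]
negate  [30, -4]
over    [30, -4, 30]
over    [30, -4, 30, -4]

[30, -4, 30, -4]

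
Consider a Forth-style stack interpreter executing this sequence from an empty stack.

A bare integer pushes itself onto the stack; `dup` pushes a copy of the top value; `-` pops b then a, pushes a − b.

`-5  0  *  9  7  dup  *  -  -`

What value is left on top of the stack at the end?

-5  → -5
0   → -5 0
*   → 0
9   → 0 9
7   → 0 9 7
dup → 0 9 7 7
*   → 0 9 49
-   → 0 -40
-   → 40

40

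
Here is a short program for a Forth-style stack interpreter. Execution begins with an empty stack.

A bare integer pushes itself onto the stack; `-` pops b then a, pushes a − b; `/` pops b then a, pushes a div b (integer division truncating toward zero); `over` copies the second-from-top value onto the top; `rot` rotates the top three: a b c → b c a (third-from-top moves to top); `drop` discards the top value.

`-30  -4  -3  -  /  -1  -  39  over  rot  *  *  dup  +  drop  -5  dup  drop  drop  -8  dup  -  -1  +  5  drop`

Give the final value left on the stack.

-30  -> -30
-4   -> -30 -4
-3   -> -30 -4 -3
-    -> -30 -1
/    -> 30
-1   -> 30 -1
-    -> 31
39   -> 31 39
over -> 31 39 31
rot  -> 39 31 31
*    -> 39 961
*    -> 37479
dup  -> 37479 37479
+    -> 74958
drop -> (empty)
-5   -> -5
dup  -> -5 -5
drop -> -5
drop -> (empty)
-8   -> -8
dup  -> -8 -8
-    -> 0
-1   -> 0 -1
+    -> -1
5    -> -1 5
drop -> -1

-1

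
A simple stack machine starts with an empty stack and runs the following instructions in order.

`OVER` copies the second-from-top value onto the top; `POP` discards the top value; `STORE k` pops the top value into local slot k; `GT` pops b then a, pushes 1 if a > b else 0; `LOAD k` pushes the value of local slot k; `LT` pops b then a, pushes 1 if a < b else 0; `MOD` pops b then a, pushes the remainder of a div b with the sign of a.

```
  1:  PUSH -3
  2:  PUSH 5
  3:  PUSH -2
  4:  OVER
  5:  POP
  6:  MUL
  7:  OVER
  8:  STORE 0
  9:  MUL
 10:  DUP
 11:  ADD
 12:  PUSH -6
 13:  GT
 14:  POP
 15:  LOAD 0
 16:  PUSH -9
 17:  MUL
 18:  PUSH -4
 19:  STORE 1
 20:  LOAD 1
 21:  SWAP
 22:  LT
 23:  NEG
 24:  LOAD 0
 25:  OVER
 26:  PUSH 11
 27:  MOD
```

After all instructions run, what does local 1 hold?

-4

PUSH -3 -> -3
PUSH 5  -> -3 5
PUSH -2 -> -3 5 -2
OVER    -> -3 5 -2 5
POP     -> -3 5 -2
MUL     -> -3 -10
OVER    -> -3 -10 -3
STORE 0 -> -3 -10
MUL     -> 30
DUP     -> 30 30
ADD     -> 60
PUSH -6 -> 60 -6
GT      -> 1
POP     -> (empty)
LOAD 0  -> -3
PUSH -9 -> -3 -9
MUL     -> 27
PUSH -4 -> 27 -4
STORE 1 -> 27
LOAD 1  -> 27 -4
SWAP    -> -4 27
LT      -> 1
NEG     -> -1
LOAD 0  -> -1 -3
OVER    -> -1 -3 -1
PUSH 11 -> -1 -3 -1 11
MOD     -> -1 -3 -1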